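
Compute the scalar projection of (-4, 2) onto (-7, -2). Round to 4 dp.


u.v = 24, |v| = sqrt(53) = 7.2801
Scalar projection = u.v / |v| = 24 / sqrt(53) = 3.2967

3.2967


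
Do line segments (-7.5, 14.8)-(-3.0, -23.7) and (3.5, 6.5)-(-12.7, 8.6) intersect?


Cross products: d1=-111.36, d2=502.89, d3=386.15, d4=-228.1
d1*d2 < 0 and d3*d4 < 0? yes

Yes, they intersect


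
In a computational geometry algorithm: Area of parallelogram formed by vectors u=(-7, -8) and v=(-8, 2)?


|u x v| = |(-7)*2 - (-8)*(-8)|
= |(-14) - 64| = 78

78


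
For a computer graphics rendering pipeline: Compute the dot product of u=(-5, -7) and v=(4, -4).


u . v = u_x*v_x + u_y*v_y = (-5)*4 + (-7)*(-4)
= (-20) + 28 = 8

8


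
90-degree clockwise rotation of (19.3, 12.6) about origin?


90° CW: (x,y) -> (y, -x)
(19.3,12.6) -> (12.6, -19.3)

(12.6, -19.3)


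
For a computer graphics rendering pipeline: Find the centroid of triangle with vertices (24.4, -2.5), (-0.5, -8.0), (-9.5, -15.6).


Centroid = ((x_A+x_B+x_C)/3, (y_A+y_B+y_C)/3)
= ((24.4+(-0.5)+(-9.5))/3, ((-2.5)+(-8)+(-15.6))/3)
= (4.8, -8.7)

(4.8, -8.7)


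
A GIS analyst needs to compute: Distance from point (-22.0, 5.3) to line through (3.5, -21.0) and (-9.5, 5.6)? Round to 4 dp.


|cross product| = 336.4
|line direction| = sqrt(876.56) = 29.6068
Distance = 336.4/sqrt(876.56) = 11.3623

11.3623


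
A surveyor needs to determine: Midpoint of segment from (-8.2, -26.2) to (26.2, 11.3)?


M = (((-8.2)+26.2)/2, ((-26.2)+11.3)/2)
= (9, -7.45)

(9, -7.45)


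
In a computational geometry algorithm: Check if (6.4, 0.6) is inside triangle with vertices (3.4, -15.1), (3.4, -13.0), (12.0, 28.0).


Cross products: AB x AP = -6.3, BC x BP = -6.04, CA x CP = -5.72
All same sign? yes

Yes, inside


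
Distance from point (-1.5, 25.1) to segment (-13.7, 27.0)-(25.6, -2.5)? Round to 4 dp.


Project P onto AB: t = 0.2218 (clamped to [0,1])
Closest point on segment: (-4.9846, 20.4579)
Distance: 5.8044

5.8044


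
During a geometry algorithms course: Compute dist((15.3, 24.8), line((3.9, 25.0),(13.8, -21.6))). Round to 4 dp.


|cross product| = 529.26
|line direction| = sqrt(2269.57) = 47.64
Distance = 529.26/sqrt(2269.57) = 11.1096

11.1096


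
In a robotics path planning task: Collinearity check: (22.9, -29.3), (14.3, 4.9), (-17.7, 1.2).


Cross product: (14.3-22.9)*(1.2-(-29.3)) - (4.9-(-29.3))*((-17.7)-22.9)
= 1126.22

No, not collinear


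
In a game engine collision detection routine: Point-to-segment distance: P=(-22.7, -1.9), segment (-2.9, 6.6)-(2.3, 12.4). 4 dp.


Project P onto AB: t = 0 (clamped to [0,1])
Closest point on segment: (-2.9, 6.6)
Distance: 21.5474

21.5474


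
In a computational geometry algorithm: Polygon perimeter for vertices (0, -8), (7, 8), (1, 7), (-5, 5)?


Sides: (0, -8)->(7, 8): sqrt(305) = 17.464249, (7, 8)->(1, 7): sqrt(37) = 6.082763, (1, 7)->(-5, 5): sqrt(40) = 6.324555, (-5, 5)->(0, -8): sqrt(194) = 13.928388
Sum = 43.799955
Perimeter = 43.8

43.8


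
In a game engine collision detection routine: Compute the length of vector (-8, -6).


|u| = sqrt((-8)^2 + (-6)^2) = sqrt(100) = 10

10


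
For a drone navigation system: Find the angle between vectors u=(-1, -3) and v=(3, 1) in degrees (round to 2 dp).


u.v = -6, |u| = sqrt(10) = 3.1623, |v| = sqrt(10) = 3.1623
cos(theta) = u.v/(|u||v|) = -6/sqrt(100) = -0.6
theta = acos(-0.6) = 126.87 degrees

126.87 degrees


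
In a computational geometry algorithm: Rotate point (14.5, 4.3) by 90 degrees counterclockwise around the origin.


90° CCW: (x,y) -> (-y, x)
(14.5,4.3) -> (-4.3, 14.5)

(-4.3, 14.5)


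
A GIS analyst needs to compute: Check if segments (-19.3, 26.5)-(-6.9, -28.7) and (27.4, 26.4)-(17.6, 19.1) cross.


Cross products: d1=-341.89, d2=289.59, d3=2576.6, d4=1945.12
d1*d2 < 0 and d3*d4 < 0? no

No, they don't intersect


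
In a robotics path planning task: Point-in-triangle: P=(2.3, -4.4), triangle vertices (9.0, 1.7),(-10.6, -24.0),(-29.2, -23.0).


Cross products: AB x AP = -52.63, BC x BP = -377.46, CA x CP = -67.53
All same sign? yes

Yes, inside


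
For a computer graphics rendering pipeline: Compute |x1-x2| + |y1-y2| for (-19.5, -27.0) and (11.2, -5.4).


|(-19.5)-11.2| + |(-27)-(-5.4)| = 30.7 + 21.6 = 52.3

52.3


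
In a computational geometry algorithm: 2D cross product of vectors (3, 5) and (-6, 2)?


u x v = u_x*v_y - u_y*v_x = 3*2 - 5*(-6)
= 6 - (-30) = 36

36


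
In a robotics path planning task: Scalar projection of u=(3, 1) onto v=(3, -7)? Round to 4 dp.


u.v = 2, |v| = sqrt(58) = 7.6158
Scalar projection = u.v / |v| = 2 / sqrt(58) = 0.2626

0.2626


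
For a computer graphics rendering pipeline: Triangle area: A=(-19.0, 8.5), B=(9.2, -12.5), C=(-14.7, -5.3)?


Area = |x_A(y_B-y_C) + x_B(y_C-y_A) + x_C(y_A-y_B)|/2
= |136.8 + (-126.96) + (-308.7)|/2
= 298.86/2 = 149.43

149.43


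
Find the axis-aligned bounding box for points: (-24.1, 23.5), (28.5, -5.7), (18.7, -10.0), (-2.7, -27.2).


x range: [-24.1, 28.5]
y range: [-27.2, 23.5]
Bounding box: (-24.1,-27.2) to (28.5,23.5)

(-24.1,-27.2) to (28.5,23.5)


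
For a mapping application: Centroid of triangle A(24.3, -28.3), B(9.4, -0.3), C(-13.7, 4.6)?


Centroid = ((x_A+x_B+x_C)/3, (y_A+y_B+y_C)/3)
= ((24.3+9.4+(-13.7))/3, ((-28.3)+(-0.3)+4.6)/3)
= (6.6667, -8)

(6.6667, -8)


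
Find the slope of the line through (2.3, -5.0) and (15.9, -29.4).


slope = (y2-y1)/(x2-x1) = ((-29.4)-(-5))/(15.9-2.3) = (-24.4)/13.6 = -1.7941

-1.7941


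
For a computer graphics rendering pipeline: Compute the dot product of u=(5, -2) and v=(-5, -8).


u . v = u_x*v_x + u_y*v_y = 5*(-5) + (-2)*(-8)
= (-25) + 16 = -9

-9


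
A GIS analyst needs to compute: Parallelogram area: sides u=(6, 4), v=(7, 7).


|u x v| = |6*7 - 4*7|
= |42 - 28| = 14

14


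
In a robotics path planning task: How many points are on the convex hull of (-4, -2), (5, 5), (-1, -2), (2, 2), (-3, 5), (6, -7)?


Convex hull vertices (CCW): (-4, -2), (6, -7), (5, 5), (-3, 5)
Count = 4

4


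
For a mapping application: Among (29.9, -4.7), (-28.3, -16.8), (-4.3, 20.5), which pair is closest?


d(P0,P1) = 59.4445, d(P0,P2) = 42.4815, d(P1,P2) = 44.3541
Closest: P0 and P2

Closest pair: (29.9, -4.7) and (-4.3, 20.5), distance = 42.4815


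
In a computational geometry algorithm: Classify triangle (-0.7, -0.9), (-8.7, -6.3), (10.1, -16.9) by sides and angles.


Side lengths squared: AB^2=93.16, BC^2=465.8, CA^2=372.64
Sorted: [93.16, 372.64, 465.8]
By sides: Scalene, By angles: Right

Scalene, Right


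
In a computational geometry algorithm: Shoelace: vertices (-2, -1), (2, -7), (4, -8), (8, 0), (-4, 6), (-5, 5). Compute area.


Shoelace sum: ((-2)*(-7) - 2*(-1)) + (2*(-8) - 4*(-7)) + (4*0 - 8*(-8)) + (8*6 - (-4)*0) + ((-4)*5 - (-5)*6) + ((-5)*(-1) - (-2)*5)
= 165
Area = |165|/2 = 82.5

82.5


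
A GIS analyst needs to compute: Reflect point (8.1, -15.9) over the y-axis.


Reflection over y-axis: (x,y) -> (-x,y)
(8.1, -15.9) -> (-8.1, -15.9)

(-8.1, -15.9)


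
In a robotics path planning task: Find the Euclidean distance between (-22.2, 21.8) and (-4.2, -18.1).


dx=18, dy=-39.9
d^2 = 18^2 + (-39.9)^2 = 1916.01
d = sqrt(1916.01) = 43.7723

43.7723


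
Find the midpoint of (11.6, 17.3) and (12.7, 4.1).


M = ((11.6+12.7)/2, (17.3+4.1)/2)
= (12.15, 10.7)

(12.15, 10.7)


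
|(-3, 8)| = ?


|u| = sqrt((-3)^2 + 8^2) = sqrt(73) = 8.544

8.544


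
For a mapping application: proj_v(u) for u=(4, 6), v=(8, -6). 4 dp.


u.v = -4, |v| = sqrt(100) = 10
Scalar projection = u.v / |v| = -4 / sqrt(100) = -0.4

-0.4


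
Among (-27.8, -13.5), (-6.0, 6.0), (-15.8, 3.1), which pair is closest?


d(P0,P1) = 29.2488, d(P0,P2) = 20.4832, d(P1,P2) = 10.2201
Closest: P1 and P2

Closest pair: (-6.0, 6.0) and (-15.8, 3.1), distance = 10.2201


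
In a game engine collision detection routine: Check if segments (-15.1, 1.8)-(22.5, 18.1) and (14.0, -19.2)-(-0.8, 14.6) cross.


Cross products: d1=672.78, d2=-839.34, d3=-1263.93, d4=248.19
d1*d2 < 0 and d3*d4 < 0? yes

Yes, they intersect


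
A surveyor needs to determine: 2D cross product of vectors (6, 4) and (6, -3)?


u x v = u_x*v_y - u_y*v_x = 6*(-3) - 4*6
= (-18) - 24 = -42

-42


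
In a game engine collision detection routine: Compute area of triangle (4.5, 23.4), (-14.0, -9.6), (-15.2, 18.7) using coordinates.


Area = |x_A(y_B-y_C) + x_B(y_C-y_A) + x_C(y_A-y_B)|/2
= |(-127.35) + 65.8 + (-501.6)|/2
= 563.15/2 = 281.575

281.575


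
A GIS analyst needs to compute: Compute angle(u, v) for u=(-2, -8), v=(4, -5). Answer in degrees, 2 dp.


u.v = 32, |u| = sqrt(68) = 8.2462, |v| = sqrt(41) = 6.4031
cos(theta) = u.v/(|u||v|) = 32/sqrt(2788) = 0.606043
theta = acos(0.606043) = 52.7 degrees

52.7 degrees


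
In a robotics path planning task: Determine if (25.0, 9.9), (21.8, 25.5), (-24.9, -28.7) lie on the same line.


Cross product: (21.8-25)*((-28.7)-9.9) - (25.5-9.9)*((-24.9)-25)
= 901.96

No, not collinear


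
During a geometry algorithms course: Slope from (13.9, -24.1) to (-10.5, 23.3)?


slope = (y2-y1)/(x2-x1) = (23.3-(-24.1))/((-10.5)-13.9) = 47.4/(-24.4) = -1.9426

-1.9426


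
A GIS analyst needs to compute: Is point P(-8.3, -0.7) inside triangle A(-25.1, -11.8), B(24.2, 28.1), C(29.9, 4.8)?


Cross products: AB x AP = -123.09, BC x BP = -921.41, CA x CP = -331.62
All same sign? yes

Yes, inside


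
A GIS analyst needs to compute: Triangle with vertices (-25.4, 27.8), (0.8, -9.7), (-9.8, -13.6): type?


Side lengths squared: AB^2=2092.69, BC^2=127.57, CA^2=1957.32
Sorted: [127.57, 1957.32, 2092.69]
By sides: Scalene, By angles: Obtuse

Scalene, Obtuse


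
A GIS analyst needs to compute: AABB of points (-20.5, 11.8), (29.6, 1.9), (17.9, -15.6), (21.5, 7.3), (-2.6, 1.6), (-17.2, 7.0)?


x range: [-20.5, 29.6]
y range: [-15.6, 11.8]
Bounding box: (-20.5,-15.6) to (29.6,11.8)

(-20.5,-15.6) to (29.6,11.8)


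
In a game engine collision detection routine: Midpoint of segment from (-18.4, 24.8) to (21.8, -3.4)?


M = (((-18.4)+21.8)/2, (24.8+(-3.4))/2)
= (1.7, 10.7)

(1.7, 10.7)


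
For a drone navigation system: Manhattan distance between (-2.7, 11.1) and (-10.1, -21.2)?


|(-2.7)-(-10.1)| + |11.1-(-21.2)| = 7.4 + 32.3 = 39.7

39.7


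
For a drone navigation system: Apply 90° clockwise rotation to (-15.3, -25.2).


90° CW: (x,y) -> (y, -x)
(-15.3,-25.2) -> (-25.2, 15.3)

(-25.2, 15.3)


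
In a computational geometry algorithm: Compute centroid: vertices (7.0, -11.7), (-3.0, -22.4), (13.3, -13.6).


Centroid = ((x_A+x_B+x_C)/3, (y_A+y_B+y_C)/3)
= ((7+(-3)+13.3)/3, ((-11.7)+(-22.4)+(-13.6))/3)
= (5.7667, -15.9)

(5.7667, -15.9)


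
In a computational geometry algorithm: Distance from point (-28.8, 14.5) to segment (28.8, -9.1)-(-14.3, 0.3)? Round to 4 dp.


Project P onto AB: t = 1 (clamped to [0,1])
Closest point on segment: (-14.3, 0.3)
Distance: 20.2951

20.2951


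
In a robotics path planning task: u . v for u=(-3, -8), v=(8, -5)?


u . v = u_x*v_x + u_y*v_y = (-3)*8 + (-8)*(-5)
= (-24) + 40 = 16

16


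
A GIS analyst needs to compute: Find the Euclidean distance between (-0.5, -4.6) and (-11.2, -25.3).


dx=-10.7, dy=-20.7
d^2 = (-10.7)^2 + (-20.7)^2 = 542.98
d = sqrt(542.98) = 23.3019

23.3019


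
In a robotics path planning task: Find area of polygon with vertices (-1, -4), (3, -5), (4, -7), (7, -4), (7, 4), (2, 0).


Shoelace sum: ((-1)*(-5) - 3*(-4)) + (3*(-7) - 4*(-5)) + (4*(-4) - 7*(-7)) + (7*4 - 7*(-4)) + (7*0 - 2*4) + (2*(-4) - (-1)*0)
= 89
Area = |89|/2 = 44.5

44.5


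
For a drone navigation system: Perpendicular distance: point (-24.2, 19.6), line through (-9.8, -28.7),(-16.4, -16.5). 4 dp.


|cross product| = 143.1
|line direction| = sqrt(192.4) = 13.8708
Distance = 143.1/sqrt(192.4) = 10.3166

10.3166


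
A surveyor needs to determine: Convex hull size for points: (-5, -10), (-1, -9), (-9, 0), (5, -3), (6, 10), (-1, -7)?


Convex hull vertices (CCW): (-9, 0), (-5, -10), (-1, -9), (5, -3), (6, 10)
Count = 5

5


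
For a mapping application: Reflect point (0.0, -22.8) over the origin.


Reflection over origin: (x,y) -> (-x,-y)
(0, -22.8) -> (0, 22.8)

(0, 22.8)


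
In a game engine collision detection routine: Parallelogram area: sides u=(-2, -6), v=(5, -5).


|u x v| = |(-2)*(-5) - (-6)*5|
= |10 - (-30)| = 40

40


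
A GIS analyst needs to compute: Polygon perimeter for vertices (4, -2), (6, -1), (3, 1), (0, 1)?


Sides: (4, -2)->(6, -1): sqrt(5) = 2.236068, (6, -1)->(3, 1): sqrt(13) = 3.605551, (3, 1)->(0, 1): sqrt(9) = 3, (0, 1)->(4, -2): sqrt(25) = 5
Sum = 13.841619
Perimeter = 13.8416

13.8416


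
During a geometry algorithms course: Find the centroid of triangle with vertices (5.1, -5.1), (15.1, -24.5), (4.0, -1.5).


Centroid = ((x_A+x_B+x_C)/3, (y_A+y_B+y_C)/3)
= ((5.1+15.1+4)/3, ((-5.1)+(-24.5)+(-1.5))/3)
= (8.0667, -10.3667)

(8.0667, -10.3667)


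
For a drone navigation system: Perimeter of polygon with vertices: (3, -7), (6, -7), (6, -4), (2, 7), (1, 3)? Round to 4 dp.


Sides: (3, -7)->(6, -7): sqrt(9) = 3, (6, -7)->(6, -4): sqrt(9) = 3, (6, -4)->(2, 7): sqrt(137) = 11.7047, (2, 7)->(1, 3): sqrt(17) = 4.123106, (1, 3)->(3, -7): sqrt(104) = 10.198039
Sum = 32.025845
Perimeter = 32.0258

32.0258


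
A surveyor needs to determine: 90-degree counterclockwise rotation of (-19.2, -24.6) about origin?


90° CCW: (x,y) -> (-y, x)
(-19.2,-24.6) -> (24.6, -19.2)

(24.6, -19.2)


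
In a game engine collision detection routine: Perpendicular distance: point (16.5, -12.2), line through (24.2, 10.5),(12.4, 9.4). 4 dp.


|cross product| = 259.39
|line direction| = sqrt(140.45) = 11.8512
Distance = 259.39/sqrt(140.45) = 21.8873

21.8873


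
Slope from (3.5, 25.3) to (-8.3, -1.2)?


slope = (y2-y1)/(x2-x1) = ((-1.2)-25.3)/((-8.3)-3.5) = (-26.5)/(-11.8) = 2.2458

2.2458


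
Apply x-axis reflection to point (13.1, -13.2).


Reflection over x-axis: (x,y) -> (x,-y)
(13.1, -13.2) -> (13.1, 13.2)

(13.1, 13.2)


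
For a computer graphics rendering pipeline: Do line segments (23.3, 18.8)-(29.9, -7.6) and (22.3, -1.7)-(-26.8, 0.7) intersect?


Cross products: d1=-1008.95, d2=271.45, d3=-161.7, d4=-1442.1
d1*d2 < 0 and d3*d4 < 0? no

No, they don't intersect


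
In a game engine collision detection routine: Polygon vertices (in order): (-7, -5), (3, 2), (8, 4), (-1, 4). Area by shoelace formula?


Shoelace sum: ((-7)*2 - 3*(-5)) + (3*4 - 8*2) + (8*4 - (-1)*4) + ((-1)*(-5) - (-7)*4)
= 66
Area = |66|/2 = 33

33


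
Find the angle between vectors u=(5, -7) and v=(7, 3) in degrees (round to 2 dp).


u.v = 14, |u| = sqrt(74) = 8.6023, |v| = sqrt(58) = 7.6158
cos(theta) = u.v/(|u||v|) = 14/sqrt(4292) = 0.213697
theta = acos(0.213697) = 77.66 degrees

77.66 degrees


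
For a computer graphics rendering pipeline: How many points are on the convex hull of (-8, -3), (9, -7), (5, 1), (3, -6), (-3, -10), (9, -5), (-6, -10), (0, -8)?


Convex hull vertices (CCW): (-8, -3), (-6, -10), (-3, -10), (9, -7), (9, -5), (5, 1)
Count = 6

6


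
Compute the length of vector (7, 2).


|u| = sqrt(7^2 + 2^2) = sqrt(53) = 7.2801

7.2801


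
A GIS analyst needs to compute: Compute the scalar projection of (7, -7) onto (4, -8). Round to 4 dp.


u.v = 84, |v| = sqrt(80) = 8.9443
Scalar projection = u.v / |v| = 84 / sqrt(80) = 9.3915

9.3915


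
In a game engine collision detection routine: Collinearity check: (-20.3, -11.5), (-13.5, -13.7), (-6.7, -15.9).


Cross product: ((-13.5)-(-20.3))*((-15.9)-(-11.5)) - ((-13.7)-(-11.5))*((-6.7)-(-20.3))
= 0

Yes, collinear


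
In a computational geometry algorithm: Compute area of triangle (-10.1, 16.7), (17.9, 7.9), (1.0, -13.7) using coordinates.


Area = |x_A(y_B-y_C) + x_B(y_C-y_A) + x_C(y_A-y_B)|/2
= |(-218.16) + (-544.16) + 8.8|/2
= 753.52/2 = 376.76

376.76


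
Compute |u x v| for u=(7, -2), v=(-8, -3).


|u x v| = |7*(-3) - (-2)*(-8)|
= |(-21) - 16| = 37

37


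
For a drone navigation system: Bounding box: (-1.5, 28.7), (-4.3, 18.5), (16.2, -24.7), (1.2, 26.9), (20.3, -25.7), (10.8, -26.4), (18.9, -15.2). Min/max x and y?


x range: [-4.3, 20.3]
y range: [-26.4, 28.7]
Bounding box: (-4.3,-26.4) to (20.3,28.7)

(-4.3,-26.4) to (20.3,28.7)


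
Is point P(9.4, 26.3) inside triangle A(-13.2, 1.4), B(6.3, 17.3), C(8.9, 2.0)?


Cross products: AB x AP = 126.21, BC x BP = 70.83, CA x CP = -536.73
All same sign? no

No, outside


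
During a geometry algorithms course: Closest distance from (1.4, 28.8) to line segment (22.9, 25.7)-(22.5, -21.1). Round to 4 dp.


Project P onto AB: t = 0 (clamped to [0,1])
Closest point on segment: (22.9, 25.7)
Distance: 21.7223

21.7223


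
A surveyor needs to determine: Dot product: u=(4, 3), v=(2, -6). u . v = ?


u . v = u_x*v_x + u_y*v_y = 4*2 + 3*(-6)
= 8 + (-18) = -10

-10


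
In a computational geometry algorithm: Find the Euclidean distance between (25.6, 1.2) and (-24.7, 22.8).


dx=-50.3, dy=21.6
d^2 = (-50.3)^2 + 21.6^2 = 2996.65
d = sqrt(2996.65) = 54.7417

54.7417


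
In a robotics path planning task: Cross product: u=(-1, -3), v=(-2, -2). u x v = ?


u x v = u_x*v_y - u_y*v_x = (-1)*(-2) - (-3)*(-2)
= 2 - 6 = -4

-4


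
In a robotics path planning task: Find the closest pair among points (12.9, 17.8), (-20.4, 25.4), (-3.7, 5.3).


d(P0,P1) = 34.1563, d(P0,P2) = 20.78, d(P1,P2) = 26.1324
Closest: P0 and P2

Closest pair: (12.9, 17.8) and (-3.7, 5.3), distance = 20.78


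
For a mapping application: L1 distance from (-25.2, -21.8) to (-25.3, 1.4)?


|(-25.2)-(-25.3)| + |(-21.8)-1.4| = 0.1 + 23.2 = 23.3

23.3


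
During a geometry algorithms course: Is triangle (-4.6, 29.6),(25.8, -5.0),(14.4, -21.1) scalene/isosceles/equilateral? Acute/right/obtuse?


Side lengths squared: AB^2=2121.32, BC^2=389.17, CA^2=2931.49
Sorted: [389.17, 2121.32, 2931.49]
By sides: Scalene, By angles: Obtuse

Scalene, Obtuse


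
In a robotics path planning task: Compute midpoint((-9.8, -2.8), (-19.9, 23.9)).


M = (((-9.8)+(-19.9))/2, ((-2.8)+23.9)/2)
= (-14.85, 10.55)

(-14.85, 10.55)


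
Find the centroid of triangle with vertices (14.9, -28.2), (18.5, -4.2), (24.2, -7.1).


Centroid = ((x_A+x_B+x_C)/3, (y_A+y_B+y_C)/3)
= ((14.9+18.5+24.2)/3, ((-28.2)+(-4.2)+(-7.1))/3)
= (19.2, -13.1667)

(19.2, -13.1667)


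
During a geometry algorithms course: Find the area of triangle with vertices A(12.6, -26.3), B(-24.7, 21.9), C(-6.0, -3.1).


Area = |x_A(y_B-y_C) + x_B(y_C-y_A) + x_C(y_A-y_B)|/2
= |315 + (-573.04) + 289.2|/2
= 31.16/2 = 15.58

15.58


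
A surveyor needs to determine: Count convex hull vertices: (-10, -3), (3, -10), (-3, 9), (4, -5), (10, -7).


Convex hull vertices (CCW): (-10, -3), (3, -10), (10, -7), (-3, 9)
Count = 4

4


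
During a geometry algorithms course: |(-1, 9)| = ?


|u| = sqrt((-1)^2 + 9^2) = sqrt(82) = 9.0554

9.0554


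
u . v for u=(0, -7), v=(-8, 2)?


u . v = u_x*v_x + u_y*v_y = 0*(-8) + (-7)*2
= 0 + (-14) = -14

-14


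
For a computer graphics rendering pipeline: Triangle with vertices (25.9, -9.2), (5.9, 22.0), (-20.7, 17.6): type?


Side lengths squared: AB^2=1373.44, BC^2=726.92, CA^2=2889.8
Sorted: [726.92, 1373.44, 2889.8]
By sides: Scalene, By angles: Obtuse

Scalene, Obtuse


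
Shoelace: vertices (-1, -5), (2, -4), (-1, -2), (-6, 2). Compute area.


Shoelace sum: ((-1)*(-4) - 2*(-5)) + (2*(-2) - (-1)*(-4)) + ((-1)*2 - (-6)*(-2)) + ((-6)*(-5) - (-1)*2)
= 24
Area = |24|/2 = 12

12


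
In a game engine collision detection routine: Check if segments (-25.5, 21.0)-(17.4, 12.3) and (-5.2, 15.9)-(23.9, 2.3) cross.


Cross products: d1=-127.67, d2=202.6, d3=-42.18, d4=-372.45
d1*d2 < 0 and d3*d4 < 0? no

No, they don't intersect


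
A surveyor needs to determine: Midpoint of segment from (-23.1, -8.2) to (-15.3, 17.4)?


M = (((-23.1)+(-15.3))/2, ((-8.2)+17.4)/2)
= (-19.2, 4.6)

(-19.2, 4.6)


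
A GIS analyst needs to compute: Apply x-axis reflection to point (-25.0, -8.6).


Reflection over x-axis: (x,y) -> (x,-y)
(-25, -8.6) -> (-25, 8.6)

(-25, 8.6)


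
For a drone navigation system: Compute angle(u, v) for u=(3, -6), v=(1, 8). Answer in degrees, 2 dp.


u.v = -45, |u| = sqrt(45) = 6.7082, |v| = sqrt(65) = 8.0623
cos(theta) = u.v/(|u||v|) = -45/sqrt(2925) = -0.83205
theta = acos(-0.83205) = 146.31 degrees

146.31 degrees


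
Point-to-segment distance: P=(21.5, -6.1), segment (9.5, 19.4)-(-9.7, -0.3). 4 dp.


Project P onto AB: t = 0.3594 (clamped to [0,1])
Closest point on segment: (2.6, 12.3203)
Distance: 26.3916

26.3916


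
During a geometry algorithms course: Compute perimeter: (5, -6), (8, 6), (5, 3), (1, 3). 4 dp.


Sides: (5, -6)->(8, 6): sqrt(153) = 12.369317, (8, 6)->(5, 3): sqrt(18) = 4.242641, (5, 3)->(1, 3): sqrt(16) = 4, (1, 3)->(5, -6): sqrt(97) = 9.848858
Sum = 30.460816
Perimeter = 30.4608

30.4608


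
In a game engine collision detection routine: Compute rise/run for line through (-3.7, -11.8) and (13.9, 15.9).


slope = (y2-y1)/(x2-x1) = (15.9-(-11.8))/(13.9-(-3.7)) = 27.7/17.6 = 1.5739

1.5739


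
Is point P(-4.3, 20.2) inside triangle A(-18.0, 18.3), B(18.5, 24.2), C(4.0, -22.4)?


Cross products: AB x AP = -11.48, BC x BP = -1004.48, CA x CP = -599.39
All same sign? yes

Yes, inside


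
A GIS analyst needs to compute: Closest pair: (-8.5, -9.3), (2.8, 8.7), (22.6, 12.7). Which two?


d(P0,P1) = 21.253, d(P0,P2) = 38.0948, d(P1,P2) = 20.2
Closest: P1 and P2

Closest pair: (2.8, 8.7) and (22.6, 12.7), distance = 20.2


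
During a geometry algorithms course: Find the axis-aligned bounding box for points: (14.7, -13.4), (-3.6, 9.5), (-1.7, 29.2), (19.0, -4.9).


x range: [-3.6, 19]
y range: [-13.4, 29.2]
Bounding box: (-3.6,-13.4) to (19,29.2)

(-3.6,-13.4) to (19,29.2)


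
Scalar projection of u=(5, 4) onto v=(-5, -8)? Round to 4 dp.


u.v = -57, |v| = sqrt(89) = 9.434
Scalar projection = u.v / |v| = -57 / sqrt(89) = -6.042

-6.042


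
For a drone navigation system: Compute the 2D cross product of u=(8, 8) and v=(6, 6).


u x v = u_x*v_y - u_y*v_x = 8*6 - 8*6
= 48 - 48 = 0

0


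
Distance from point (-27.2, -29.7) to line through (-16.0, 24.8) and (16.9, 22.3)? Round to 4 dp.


|cross product| = 1821.05
|line direction| = sqrt(1088.66) = 32.9948
Distance = 1821.05/sqrt(1088.66) = 55.1919

55.1919


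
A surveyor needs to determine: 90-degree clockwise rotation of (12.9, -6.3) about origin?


90° CW: (x,y) -> (y, -x)
(12.9,-6.3) -> (-6.3, -12.9)

(-6.3, -12.9)


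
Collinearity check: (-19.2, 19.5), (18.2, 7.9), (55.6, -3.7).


Cross product: (18.2-(-19.2))*((-3.7)-19.5) - (7.9-19.5)*(55.6-(-19.2))
= 0

Yes, collinear


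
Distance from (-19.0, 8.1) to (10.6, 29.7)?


dx=29.6, dy=21.6
d^2 = 29.6^2 + 21.6^2 = 1342.72
d = sqrt(1342.72) = 36.6431

36.6431


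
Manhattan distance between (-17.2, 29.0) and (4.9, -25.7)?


|(-17.2)-4.9| + |29-(-25.7)| = 22.1 + 54.7 = 76.8

76.8


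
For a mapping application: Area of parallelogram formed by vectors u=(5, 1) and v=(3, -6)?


|u x v| = |5*(-6) - 1*3|
= |(-30) - 3| = 33

33


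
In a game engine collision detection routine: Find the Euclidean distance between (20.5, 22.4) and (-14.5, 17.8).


dx=-35, dy=-4.6
d^2 = (-35)^2 + (-4.6)^2 = 1246.16
d = sqrt(1246.16) = 35.301

35.301


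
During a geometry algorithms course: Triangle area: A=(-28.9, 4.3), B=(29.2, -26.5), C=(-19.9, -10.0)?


Area = |x_A(y_B-y_C) + x_B(y_C-y_A) + x_C(y_A-y_B)|/2
= |476.85 + (-417.56) + (-612.92)|/2
= 553.63/2 = 276.815

276.815


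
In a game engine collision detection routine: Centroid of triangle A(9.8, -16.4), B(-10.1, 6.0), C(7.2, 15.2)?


Centroid = ((x_A+x_B+x_C)/3, (y_A+y_B+y_C)/3)
= ((9.8+(-10.1)+7.2)/3, ((-16.4)+6+15.2)/3)
= (2.3, 1.6)

(2.3, 1.6)


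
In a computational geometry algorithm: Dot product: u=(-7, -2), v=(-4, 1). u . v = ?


u . v = u_x*v_x + u_y*v_y = (-7)*(-4) + (-2)*1
= 28 + (-2) = 26

26


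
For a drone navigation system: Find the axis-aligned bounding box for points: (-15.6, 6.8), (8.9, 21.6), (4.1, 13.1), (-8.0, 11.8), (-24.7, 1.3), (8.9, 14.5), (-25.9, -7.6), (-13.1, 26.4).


x range: [-25.9, 8.9]
y range: [-7.6, 26.4]
Bounding box: (-25.9,-7.6) to (8.9,26.4)

(-25.9,-7.6) to (8.9,26.4)


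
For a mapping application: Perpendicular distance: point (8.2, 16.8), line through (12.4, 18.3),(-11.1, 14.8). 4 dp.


|cross product| = 20.55
|line direction| = sqrt(564.5) = 23.7592
Distance = 20.55/sqrt(564.5) = 0.8649

0.8649


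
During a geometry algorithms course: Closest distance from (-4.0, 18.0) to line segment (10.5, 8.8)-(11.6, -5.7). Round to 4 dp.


Project P onto AB: t = 0 (clamped to [0,1])
Closest point on segment: (10.5, 8.8)
Distance: 17.1724

17.1724


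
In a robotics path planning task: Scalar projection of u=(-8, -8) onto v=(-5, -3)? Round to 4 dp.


u.v = 64, |v| = sqrt(34) = 5.831
Scalar projection = u.v / |v| = 64 / sqrt(34) = 10.9759

10.9759


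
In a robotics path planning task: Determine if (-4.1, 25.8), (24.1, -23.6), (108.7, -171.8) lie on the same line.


Cross product: (24.1-(-4.1))*((-171.8)-25.8) - ((-23.6)-25.8)*(108.7-(-4.1))
= 0

Yes, collinear


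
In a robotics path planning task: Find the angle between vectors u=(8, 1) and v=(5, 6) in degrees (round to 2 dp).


u.v = 46, |u| = sqrt(65) = 8.0623, |v| = sqrt(61) = 7.8102
cos(theta) = u.v/(|u||v|) = 46/sqrt(3965) = 0.730527
theta = acos(0.730527) = 43.07 degrees

43.07 degrees


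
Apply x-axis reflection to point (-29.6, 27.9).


Reflection over x-axis: (x,y) -> (x,-y)
(-29.6, 27.9) -> (-29.6, -27.9)

(-29.6, -27.9)


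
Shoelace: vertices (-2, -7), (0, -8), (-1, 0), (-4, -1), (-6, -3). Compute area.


Shoelace sum: ((-2)*(-8) - 0*(-7)) + (0*0 - (-1)*(-8)) + ((-1)*(-1) - (-4)*0) + ((-4)*(-3) - (-6)*(-1)) + ((-6)*(-7) - (-2)*(-3))
= 51
Area = |51|/2 = 25.5

25.5


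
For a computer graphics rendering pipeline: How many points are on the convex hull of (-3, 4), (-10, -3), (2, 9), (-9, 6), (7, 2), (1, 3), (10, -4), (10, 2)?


Convex hull vertices (CCW): (-10, -3), (10, -4), (10, 2), (2, 9), (-9, 6)
Count = 5

5


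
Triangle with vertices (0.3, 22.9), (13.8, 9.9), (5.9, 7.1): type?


Side lengths squared: AB^2=351.25, BC^2=70.25, CA^2=281
Sorted: [70.25, 281, 351.25]
By sides: Scalene, By angles: Right

Scalene, Right


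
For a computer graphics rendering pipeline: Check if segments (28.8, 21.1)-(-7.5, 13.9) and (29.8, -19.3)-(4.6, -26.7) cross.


Cross products: d1=-1025.48, d2=-1112.66, d3=1473.72, d4=1560.9
d1*d2 < 0 and d3*d4 < 0? no

No, they don't intersect


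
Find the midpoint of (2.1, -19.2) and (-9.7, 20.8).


M = ((2.1+(-9.7))/2, ((-19.2)+20.8)/2)
= (-3.8, 0.8)

(-3.8, 0.8)


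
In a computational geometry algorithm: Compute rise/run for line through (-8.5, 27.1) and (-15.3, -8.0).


slope = (y2-y1)/(x2-x1) = ((-8)-27.1)/((-15.3)-(-8.5)) = (-35.1)/(-6.8) = 5.1618

5.1618


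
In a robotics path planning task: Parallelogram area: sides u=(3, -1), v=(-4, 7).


|u x v| = |3*7 - (-1)*(-4)|
= |21 - 4| = 17

17


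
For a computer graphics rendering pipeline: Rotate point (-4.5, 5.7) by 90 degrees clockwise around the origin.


90° CW: (x,y) -> (y, -x)
(-4.5,5.7) -> (5.7, 4.5)

(5.7, 4.5)


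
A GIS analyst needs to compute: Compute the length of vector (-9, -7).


|u| = sqrt((-9)^2 + (-7)^2) = sqrt(130) = 11.4018

11.4018


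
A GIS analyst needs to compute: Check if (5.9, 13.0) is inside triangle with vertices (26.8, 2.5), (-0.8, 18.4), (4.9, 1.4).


Cross products: AB x AP = 42.51, BC x BP = 83.12, CA x CP = 252.94
All same sign? yes

Yes, inside


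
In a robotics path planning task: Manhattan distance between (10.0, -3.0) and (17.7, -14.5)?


|10-17.7| + |(-3)-(-14.5)| = 7.7 + 11.5 = 19.2

19.2


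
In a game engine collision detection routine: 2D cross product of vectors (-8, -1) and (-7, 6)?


u x v = u_x*v_y - u_y*v_x = (-8)*6 - (-1)*(-7)
= (-48) - 7 = -55

-55


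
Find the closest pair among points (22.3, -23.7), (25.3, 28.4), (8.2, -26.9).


d(P0,P1) = 52.1863, d(P0,P2) = 14.4586, d(P1,P2) = 57.8835
Closest: P0 and P2

Closest pair: (22.3, -23.7) and (8.2, -26.9), distance = 14.4586


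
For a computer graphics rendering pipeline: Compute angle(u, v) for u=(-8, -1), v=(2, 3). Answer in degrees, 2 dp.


u.v = -19, |u| = sqrt(65) = 8.0623, |v| = sqrt(13) = 3.6056
cos(theta) = u.v/(|u||v|) = -19/sqrt(845) = -0.65362
theta = acos(-0.65362) = 130.82 degrees

130.82 degrees


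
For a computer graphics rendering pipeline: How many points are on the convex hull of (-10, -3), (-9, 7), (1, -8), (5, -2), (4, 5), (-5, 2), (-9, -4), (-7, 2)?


Convex hull vertices (CCW): (-10, -3), (-9, -4), (1, -8), (5, -2), (4, 5), (-9, 7)
Count = 6

6


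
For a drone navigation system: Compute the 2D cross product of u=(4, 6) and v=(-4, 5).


u x v = u_x*v_y - u_y*v_x = 4*5 - 6*(-4)
= 20 - (-24) = 44

44


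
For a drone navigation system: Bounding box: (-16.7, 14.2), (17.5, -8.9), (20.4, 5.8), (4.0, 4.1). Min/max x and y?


x range: [-16.7, 20.4]
y range: [-8.9, 14.2]
Bounding box: (-16.7,-8.9) to (20.4,14.2)

(-16.7,-8.9) to (20.4,14.2)


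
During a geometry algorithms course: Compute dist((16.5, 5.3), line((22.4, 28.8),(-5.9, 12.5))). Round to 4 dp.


|cross product| = 568.88
|line direction| = sqrt(1066.58) = 32.6585
Distance = 568.88/sqrt(1066.58) = 17.419

17.419


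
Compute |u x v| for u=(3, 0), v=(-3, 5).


|u x v| = |3*5 - 0*(-3)|
= |15 - 0| = 15

15


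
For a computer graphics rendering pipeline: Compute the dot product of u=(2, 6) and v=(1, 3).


u . v = u_x*v_x + u_y*v_y = 2*1 + 6*3
= 2 + 18 = 20

20


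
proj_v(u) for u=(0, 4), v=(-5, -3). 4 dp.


u.v = -12, |v| = sqrt(34) = 5.831
Scalar projection = u.v / |v| = -12 / sqrt(34) = -2.058

-2.058


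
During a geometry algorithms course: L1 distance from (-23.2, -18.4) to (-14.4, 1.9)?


|(-23.2)-(-14.4)| + |(-18.4)-1.9| = 8.8 + 20.3 = 29.1

29.1


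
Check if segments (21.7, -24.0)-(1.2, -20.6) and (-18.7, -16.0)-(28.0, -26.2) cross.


Cross products: d1=38.48, d2=-11.84, d3=-26.64, d4=23.68
d1*d2 < 0 and d3*d4 < 0? yes

Yes, they intersect


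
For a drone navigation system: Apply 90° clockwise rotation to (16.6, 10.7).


90° CW: (x,y) -> (y, -x)
(16.6,10.7) -> (10.7, -16.6)

(10.7, -16.6)


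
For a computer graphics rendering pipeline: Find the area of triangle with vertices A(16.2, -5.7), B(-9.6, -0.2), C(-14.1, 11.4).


Area = |x_A(y_B-y_C) + x_B(y_C-y_A) + x_C(y_A-y_B)|/2
= |(-187.92) + (-164.16) + 77.55|/2
= 274.53/2 = 137.265

137.265


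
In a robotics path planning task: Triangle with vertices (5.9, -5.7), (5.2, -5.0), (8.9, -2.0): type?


Side lengths squared: AB^2=0.98, BC^2=22.69, CA^2=22.69
Sorted: [0.98, 22.69, 22.69]
By sides: Isosceles, By angles: Acute

Isosceles, Acute


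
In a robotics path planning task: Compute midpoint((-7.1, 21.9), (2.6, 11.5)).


M = (((-7.1)+2.6)/2, (21.9+11.5)/2)
= (-2.25, 16.7)

(-2.25, 16.7)


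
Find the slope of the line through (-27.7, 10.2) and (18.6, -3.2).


slope = (y2-y1)/(x2-x1) = ((-3.2)-10.2)/(18.6-(-27.7)) = (-13.4)/46.3 = -0.2894

-0.2894


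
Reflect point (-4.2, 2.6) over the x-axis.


Reflection over x-axis: (x,y) -> (x,-y)
(-4.2, 2.6) -> (-4.2, -2.6)

(-4.2, -2.6)


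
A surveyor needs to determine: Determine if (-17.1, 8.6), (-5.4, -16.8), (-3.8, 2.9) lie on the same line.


Cross product: ((-5.4)-(-17.1))*(2.9-8.6) - ((-16.8)-8.6)*((-3.8)-(-17.1))
= 271.13

No, not collinear


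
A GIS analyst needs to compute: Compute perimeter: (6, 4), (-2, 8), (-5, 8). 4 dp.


Sides: (6, 4)->(-2, 8): sqrt(80) = 8.944272, (-2, 8)->(-5, 8): sqrt(9) = 3, (-5, 8)->(6, 4): sqrt(137) = 11.7047
Sum = 23.648972
Perimeter = 23.649

23.649


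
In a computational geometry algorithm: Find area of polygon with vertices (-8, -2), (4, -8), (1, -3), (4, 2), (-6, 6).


Shoelace sum: ((-8)*(-8) - 4*(-2)) + (4*(-3) - 1*(-8)) + (1*2 - 4*(-3)) + (4*6 - (-6)*2) + ((-6)*(-2) - (-8)*6)
= 178
Area = |178|/2 = 89

89


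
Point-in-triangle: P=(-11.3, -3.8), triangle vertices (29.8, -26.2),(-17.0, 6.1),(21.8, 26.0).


Cross products: AB x AP = 279.21, BC x BP = -497.55, CA x CP = -1966.22
All same sign? no

No, outside


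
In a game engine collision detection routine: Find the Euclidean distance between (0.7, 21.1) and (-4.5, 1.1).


dx=-5.2, dy=-20
d^2 = (-5.2)^2 + (-20)^2 = 427.04
d = sqrt(427.04) = 20.6649

20.6649


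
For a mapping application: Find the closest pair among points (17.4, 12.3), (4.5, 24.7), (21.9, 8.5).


d(P0,P1) = 17.8933, d(P0,P2) = 5.8898, d(P1,P2) = 23.7739
Closest: P0 and P2

Closest pair: (17.4, 12.3) and (21.9, 8.5), distance = 5.8898


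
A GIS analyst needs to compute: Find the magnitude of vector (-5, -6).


|u| = sqrt((-5)^2 + (-6)^2) = sqrt(61) = 7.8102

7.8102


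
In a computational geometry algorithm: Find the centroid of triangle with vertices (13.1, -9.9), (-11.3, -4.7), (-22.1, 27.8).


Centroid = ((x_A+x_B+x_C)/3, (y_A+y_B+y_C)/3)
= ((13.1+(-11.3)+(-22.1))/3, ((-9.9)+(-4.7)+27.8)/3)
= (-6.7667, 4.4)

(-6.7667, 4.4)


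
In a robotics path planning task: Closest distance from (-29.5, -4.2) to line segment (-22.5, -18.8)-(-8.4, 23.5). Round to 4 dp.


Project P onto AB: t = 0.261 (clamped to [0,1])
Closest point on segment: (-18.82, -7.76)
Distance: 11.2577

11.2577


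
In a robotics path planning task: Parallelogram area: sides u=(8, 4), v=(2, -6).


|u x v| = |8*(-6) - 4*2|
= |(-48) - 8| = 56

56


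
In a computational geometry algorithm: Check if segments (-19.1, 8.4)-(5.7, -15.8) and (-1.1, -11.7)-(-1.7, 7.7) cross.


Cross products: d1=337.14, d2=-129.46, d3=-62.88, d4=403.72
d1*d2 < 0 and d3*d4 < 0? yes

Yes, they intersect


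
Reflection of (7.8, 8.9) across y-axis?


Reflection over y-axis: (x,y) -> (-x,y)
(7.8, 8.9) -> (-7.8, 8.9)

(-7.8, 8.9)


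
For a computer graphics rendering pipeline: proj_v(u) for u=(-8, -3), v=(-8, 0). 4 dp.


u.v = 64, |v| = sqrt(64) = 8
Scalar projection = u.v / |v| = 64 / sqrt(64) = 8

8


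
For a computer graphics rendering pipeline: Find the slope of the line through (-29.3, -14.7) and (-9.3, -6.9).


slope = (y2-y1)/(x2-x1) = ((-6.9)-(-14.7))/((-9.3)-(-29.3)) = 7.8/20 = 0.39

0.39


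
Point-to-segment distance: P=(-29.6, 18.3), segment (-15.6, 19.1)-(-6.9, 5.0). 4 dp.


Project P onto AB: t = 0 (clamped to [0,1])
Closest point on segment: (-15.6, 19.1)
Distance: 14.0228

14.0228


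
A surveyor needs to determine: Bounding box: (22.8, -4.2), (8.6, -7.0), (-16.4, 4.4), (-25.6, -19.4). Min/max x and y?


x range: [-25.6, 22.8]
y range: [-19.4, 4.4]
Bounding box: (-25.6,-19.4) to (22.8,4.4)

(-25.6,-19.4) to (22.8,4.4)


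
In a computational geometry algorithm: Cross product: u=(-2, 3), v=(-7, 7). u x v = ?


u x v = u_x*v_y - u_y*v_x = (-2)*7 - 3*(-7)
= (-14) - (-21) = 7

7


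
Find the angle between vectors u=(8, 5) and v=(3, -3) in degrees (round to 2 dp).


u.v = 9, |u| = sqrt(89) = 9.434, |v| = sqrt(18) = 4.2426
cos(theta) = u.v/(|u||v|) = 9/sqrt(1602) = 0.22486
theta = acos(0.22486) = 77.01 degrees

77.01 degrees


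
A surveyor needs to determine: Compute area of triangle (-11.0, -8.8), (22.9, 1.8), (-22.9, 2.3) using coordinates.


Area = |x_A(y_B-y_C) + x_B(y_C-y_A) + x_C(y_A-y_B)|/2
= |5.5 + 254.19 + 242.74|/2
= 502.43/2 = 251.215

251.215


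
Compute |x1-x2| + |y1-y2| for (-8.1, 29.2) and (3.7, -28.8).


|(-8.1)-3.7| + |29.2-(-28.8)| = 11.8 + 58 = 69.8

69.8


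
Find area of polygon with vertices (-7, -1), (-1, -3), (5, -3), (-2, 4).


Shoelace sum: ((-7)*(-3) - (-1)*(-1)) + ((-1)*(-3) - 5*(-3)) + (5*4 - (-2)*(-3)) + ((-2)*(-1) - (-7)*4)
= 82
Area = |82|/2 = 41

41


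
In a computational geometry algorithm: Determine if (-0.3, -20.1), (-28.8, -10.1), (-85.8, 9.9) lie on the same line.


Cross product: ((-28.8)-(-0.3))*(9.9-(-20.1)) - ((-10.1)-(-20.1))*((-85.8)-(-0.3))
= 0

Yes, collinear


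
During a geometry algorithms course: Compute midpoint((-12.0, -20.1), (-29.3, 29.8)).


M = (((-12)+(-29.3))/2, ((-20.1)+29.8)/2)
= (-20.65, 4.85)

(-20.65, 4.85)


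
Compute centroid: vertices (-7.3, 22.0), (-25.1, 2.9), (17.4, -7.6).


Centroid = ((x_A+x_B+x_C)/3, (y_A+y_B+y_C)/3)
= (((-7.3)+(-25.1)+17.4)/3, (22+2.9+(-7.6))/3)
= (-5, 5.7667)

(-5, 5.7667)


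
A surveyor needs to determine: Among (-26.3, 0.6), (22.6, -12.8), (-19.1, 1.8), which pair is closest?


d(P0,P1) = 50.7028, d(P0,P2) = 7.2993, d(P1,P2) = 44.182
Closest: P0 and P2

Closest pair: (-26.3, 0.6) and (-19.1, 1.8), distance = 7.2993


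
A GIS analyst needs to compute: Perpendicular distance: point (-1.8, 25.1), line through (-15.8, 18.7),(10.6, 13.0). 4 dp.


|cross product| = 248.76
|line direction| = sqrt(729.45) = 27.0083
Distance = 248.76/sqrt(729.45) = 9.2105

9.2105


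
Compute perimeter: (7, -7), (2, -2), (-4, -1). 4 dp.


Sides: (7, -7)->(2, -2): sqrt(50) = 7.071068, (2, -2)->(-4, -1): sqrt(37) = 6.082763, (-4, -1)->(7, -7): sqrt(157) = 12.529964
Sum = 25.683795
Perimeter = 25.6838

25.6838


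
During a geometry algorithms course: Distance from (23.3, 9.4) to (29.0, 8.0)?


dx=5.7, dy=-1.4
d^2 = 5.7^2 + (-1.4)^2 = 34.45
d = sqrt(34.45) = 5.8694

5.8694


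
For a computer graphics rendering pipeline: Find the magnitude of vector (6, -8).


|u| = sqrt(6^2 + (-8)^2) = sqrt(100) = 10

10


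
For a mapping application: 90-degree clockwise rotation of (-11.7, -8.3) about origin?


90° CW: (x,y) -> (y, -x)
(-11.7,-8.3) -> (-8.3, 11.7)

(-8.3, 11.7)


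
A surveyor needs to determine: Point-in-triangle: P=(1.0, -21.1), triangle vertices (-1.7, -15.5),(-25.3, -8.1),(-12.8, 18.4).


Cross products: AB x AP = 112.18, BC x BP = -859.45, CA x CP = 29.37
All same sign? no

No, outside


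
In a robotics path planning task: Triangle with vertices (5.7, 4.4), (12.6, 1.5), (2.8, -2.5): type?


Side lengths squared: AB^2=56.02, BC^2=112.04, CA^2=56.02
Sorted: [56.02, 56.02, 112.04]
By sides: Isosceles, By angles: Right

Isosceles, Right


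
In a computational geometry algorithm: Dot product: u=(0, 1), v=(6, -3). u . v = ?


u . v = u_x*v_x + u_y*v_y = 0*6 + 1*(-3)
= 0 + (-3) = -3

-3


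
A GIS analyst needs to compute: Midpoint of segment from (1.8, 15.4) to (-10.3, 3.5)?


M = ((1.8+(-10.3))/2, (15.4+3.5)/2)
= (-4.25, 9.45)

(-4.25, 9.45)


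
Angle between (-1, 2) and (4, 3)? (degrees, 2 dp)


u.v = 2, |u| = sqrt(5) = 2.2361, |v| = sqrt(25) = 5
cos(theta) = u.v/(|u||v|) = 2/sqrt(125) = 0.178885
theta = acos(0.178885) = 79.7 degrees

79.7 degrees


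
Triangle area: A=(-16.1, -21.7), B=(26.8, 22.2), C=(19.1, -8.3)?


Area = |x_A(y_B-y_C) + x_B(y_C-y_A) + x_C(y_A-y_B)|/2
= |(-491.05) + 359.12 + (-838.49)|/2
= 970.42/2 = 485.21

485.21


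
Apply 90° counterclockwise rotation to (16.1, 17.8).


90° CCW: (x,y) -> (-y, x)
(16.1,17.8) -> (-17.8, 16.1)

(-17.8, 16.1)


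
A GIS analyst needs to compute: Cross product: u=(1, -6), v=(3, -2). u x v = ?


u x v = u_x*v_y - u_y*v_x = 1*(-2) - (-6)*3
= (-2) - (-18) = 16

16


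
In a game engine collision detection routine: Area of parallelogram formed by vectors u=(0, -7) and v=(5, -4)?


|u x v| = |0*(-4) - (-7)*5|
= |0 - (-35)| = 35

35


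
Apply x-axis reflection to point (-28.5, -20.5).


Reflection over x-axis: (x,y) -> (x,-y)
(-28.5, -20.5) -> (-28.5, 20.5)

(-28.5, 20.5)
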